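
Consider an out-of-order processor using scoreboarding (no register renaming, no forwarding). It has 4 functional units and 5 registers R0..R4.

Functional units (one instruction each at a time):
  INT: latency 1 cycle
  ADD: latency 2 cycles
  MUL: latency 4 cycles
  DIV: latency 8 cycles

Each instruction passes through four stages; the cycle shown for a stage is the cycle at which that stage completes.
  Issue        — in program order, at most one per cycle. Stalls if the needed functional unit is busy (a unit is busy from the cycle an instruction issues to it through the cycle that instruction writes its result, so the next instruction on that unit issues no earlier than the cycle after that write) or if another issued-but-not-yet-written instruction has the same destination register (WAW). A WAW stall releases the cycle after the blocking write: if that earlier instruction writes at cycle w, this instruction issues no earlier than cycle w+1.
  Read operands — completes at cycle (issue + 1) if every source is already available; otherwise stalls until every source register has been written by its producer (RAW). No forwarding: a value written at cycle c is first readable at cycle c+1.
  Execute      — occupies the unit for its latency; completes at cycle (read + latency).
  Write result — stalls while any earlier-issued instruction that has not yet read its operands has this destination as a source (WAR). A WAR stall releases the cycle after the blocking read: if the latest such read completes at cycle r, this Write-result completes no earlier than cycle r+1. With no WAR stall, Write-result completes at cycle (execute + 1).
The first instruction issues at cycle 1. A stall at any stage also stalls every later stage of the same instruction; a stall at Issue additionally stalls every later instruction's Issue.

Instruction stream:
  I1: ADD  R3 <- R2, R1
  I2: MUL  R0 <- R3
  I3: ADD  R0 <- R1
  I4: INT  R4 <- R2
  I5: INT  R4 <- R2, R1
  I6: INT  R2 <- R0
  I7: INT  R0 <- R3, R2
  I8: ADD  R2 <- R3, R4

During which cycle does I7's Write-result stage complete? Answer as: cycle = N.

I1 -> (1, 2, 4, 5)
I2 -> (2, 6, 10, 11)  // RAW R3: wait I1 write@5
I3 -> (12, 13, 15, 16)  // WAW R0: wait I2 write@11
I4 -> (13, 14, 15, 16)
I5 -> (17, 18, 19, 20)  // struct: INT busy until I4 writes@16
I6 -> (21, 22, 23, 24)  // struct: INT busy until I5 writes@20
I7 -> (25, 26, 27, 28)  // struct: INT busy until I6 writes@24
I8 -> (26, 27, 29, 30)

cycle = 28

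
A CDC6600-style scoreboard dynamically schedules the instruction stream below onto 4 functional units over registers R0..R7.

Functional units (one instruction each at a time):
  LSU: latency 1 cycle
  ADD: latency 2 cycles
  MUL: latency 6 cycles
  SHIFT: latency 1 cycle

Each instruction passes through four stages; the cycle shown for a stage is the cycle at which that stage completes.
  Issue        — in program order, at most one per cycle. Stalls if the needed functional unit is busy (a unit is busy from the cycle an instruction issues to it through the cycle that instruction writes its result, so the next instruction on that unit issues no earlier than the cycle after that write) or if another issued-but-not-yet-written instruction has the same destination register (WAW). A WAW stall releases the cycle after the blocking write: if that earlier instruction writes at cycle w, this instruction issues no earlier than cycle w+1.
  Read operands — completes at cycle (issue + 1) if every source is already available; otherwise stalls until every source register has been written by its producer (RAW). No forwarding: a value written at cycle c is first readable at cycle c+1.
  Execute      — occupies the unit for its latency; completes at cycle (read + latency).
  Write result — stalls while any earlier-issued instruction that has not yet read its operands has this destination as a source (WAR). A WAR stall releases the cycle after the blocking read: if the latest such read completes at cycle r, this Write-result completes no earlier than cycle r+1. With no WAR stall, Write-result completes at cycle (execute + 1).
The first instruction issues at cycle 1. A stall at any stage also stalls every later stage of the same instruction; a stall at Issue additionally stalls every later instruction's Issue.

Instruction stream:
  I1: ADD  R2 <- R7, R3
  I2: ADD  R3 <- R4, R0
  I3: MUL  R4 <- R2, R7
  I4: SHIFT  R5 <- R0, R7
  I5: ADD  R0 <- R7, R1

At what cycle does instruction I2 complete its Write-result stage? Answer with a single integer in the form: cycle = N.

cycle = 10

cycle 1: I1 dispatched to ADD
cycle 2: I1 operands ready
cycle 4: I1 complete
cycle 5: R2←I1
cycle 6: I2 dispatched to ADD
cycle 7: I2 operands ready | I3 dispatched to MUL
cycle 8: I3 operands ready | I4 dispatched to SHIFT
cycle 9: I2 complete | I4 operands ready
cycle 10: R3←I2 | I4 complete
cycle 11: R5←I4 | I5 dispatched to ADD
cycle 12: I5 operands ready
cycle 14: I3 complete | I5 complete
cycle 15: R4←I3 | R0←I5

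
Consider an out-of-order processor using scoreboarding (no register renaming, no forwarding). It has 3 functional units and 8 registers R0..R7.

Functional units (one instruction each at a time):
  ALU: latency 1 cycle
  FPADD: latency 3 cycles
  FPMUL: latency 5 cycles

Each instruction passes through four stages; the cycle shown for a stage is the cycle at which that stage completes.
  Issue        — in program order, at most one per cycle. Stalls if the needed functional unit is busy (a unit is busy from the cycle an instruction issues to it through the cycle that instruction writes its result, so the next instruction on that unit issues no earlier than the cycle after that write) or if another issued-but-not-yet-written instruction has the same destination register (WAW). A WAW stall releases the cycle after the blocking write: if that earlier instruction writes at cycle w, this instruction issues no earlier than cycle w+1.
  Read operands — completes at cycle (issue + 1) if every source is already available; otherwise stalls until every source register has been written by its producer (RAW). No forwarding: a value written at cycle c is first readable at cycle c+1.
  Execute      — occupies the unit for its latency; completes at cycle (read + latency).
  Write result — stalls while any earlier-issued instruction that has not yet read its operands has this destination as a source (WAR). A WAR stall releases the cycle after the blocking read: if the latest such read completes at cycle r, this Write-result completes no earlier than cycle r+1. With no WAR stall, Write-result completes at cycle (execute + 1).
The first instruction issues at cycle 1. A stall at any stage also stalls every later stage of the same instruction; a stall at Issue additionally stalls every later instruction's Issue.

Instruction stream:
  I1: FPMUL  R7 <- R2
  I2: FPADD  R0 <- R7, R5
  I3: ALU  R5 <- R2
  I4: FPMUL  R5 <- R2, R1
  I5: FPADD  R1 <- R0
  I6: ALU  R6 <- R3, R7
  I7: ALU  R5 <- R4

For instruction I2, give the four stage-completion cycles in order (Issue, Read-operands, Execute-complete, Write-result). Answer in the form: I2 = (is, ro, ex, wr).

I1 -> (1, 2, 7, 8)
I2 -> (2, 9, 12, 13)  // RAW R7: wait I1 write@8
I3 -> (3, 4, 5, 10)  // WAR R5: wait I2 read@9
I4 -> (11, 12, 17, 18)  // WAW R5: wait I3 write@10
I5 -> (14, 15, 18, 19)  // struct: FPADD busy until I2 writes@13
I6 -> (15, 16, 17, 18)
I7 -> (19, 20, 21, 22)  // struct: ALU busy until I6 writes@18

I2 = (2, 9, 12, 13)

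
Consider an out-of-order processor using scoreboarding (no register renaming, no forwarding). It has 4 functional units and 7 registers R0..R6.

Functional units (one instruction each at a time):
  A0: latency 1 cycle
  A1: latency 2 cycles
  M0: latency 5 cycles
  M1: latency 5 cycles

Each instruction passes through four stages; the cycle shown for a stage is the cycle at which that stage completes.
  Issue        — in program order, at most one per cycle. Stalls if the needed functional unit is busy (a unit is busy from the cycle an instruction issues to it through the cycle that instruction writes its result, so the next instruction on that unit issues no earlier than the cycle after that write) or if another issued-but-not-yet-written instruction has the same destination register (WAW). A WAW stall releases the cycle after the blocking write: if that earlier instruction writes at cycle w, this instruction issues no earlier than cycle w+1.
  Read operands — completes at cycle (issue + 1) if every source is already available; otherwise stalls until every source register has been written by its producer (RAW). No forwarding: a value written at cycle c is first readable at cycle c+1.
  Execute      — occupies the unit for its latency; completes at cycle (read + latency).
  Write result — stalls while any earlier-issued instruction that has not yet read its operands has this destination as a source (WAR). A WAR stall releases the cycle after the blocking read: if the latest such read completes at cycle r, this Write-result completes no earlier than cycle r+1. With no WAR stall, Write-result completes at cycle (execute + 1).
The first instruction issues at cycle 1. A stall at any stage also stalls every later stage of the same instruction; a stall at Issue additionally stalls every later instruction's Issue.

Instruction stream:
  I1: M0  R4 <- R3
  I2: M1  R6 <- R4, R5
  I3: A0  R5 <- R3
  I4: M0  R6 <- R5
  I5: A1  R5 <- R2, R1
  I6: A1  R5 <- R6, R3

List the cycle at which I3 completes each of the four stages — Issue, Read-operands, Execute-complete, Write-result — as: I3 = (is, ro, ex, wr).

[1] I1 dispatched to M0
[2] I1 operands ready · I2 dispatched to M1
[3] I3 dispatched to A0
[4] I3 operands ready
[5] I3 complete
[7] I1 complete
[8] R4←I1
[9] I2 operands ready
[10] R5←I3
[14] I2 complete
[15] R6←I2
[16] I4 dispatched to M0
[17] I4 operands ready · I5 dispatched to A1
[18] I5 operands ready
[20] I5 complete
[21] R5←I5
[22] I4 complete · I6 dispatched to A1
[23] R6←I4
[24] I6 operands ready
[26] I6 complete
[27] R5←I6

I3 = (3, 4, 5, 10)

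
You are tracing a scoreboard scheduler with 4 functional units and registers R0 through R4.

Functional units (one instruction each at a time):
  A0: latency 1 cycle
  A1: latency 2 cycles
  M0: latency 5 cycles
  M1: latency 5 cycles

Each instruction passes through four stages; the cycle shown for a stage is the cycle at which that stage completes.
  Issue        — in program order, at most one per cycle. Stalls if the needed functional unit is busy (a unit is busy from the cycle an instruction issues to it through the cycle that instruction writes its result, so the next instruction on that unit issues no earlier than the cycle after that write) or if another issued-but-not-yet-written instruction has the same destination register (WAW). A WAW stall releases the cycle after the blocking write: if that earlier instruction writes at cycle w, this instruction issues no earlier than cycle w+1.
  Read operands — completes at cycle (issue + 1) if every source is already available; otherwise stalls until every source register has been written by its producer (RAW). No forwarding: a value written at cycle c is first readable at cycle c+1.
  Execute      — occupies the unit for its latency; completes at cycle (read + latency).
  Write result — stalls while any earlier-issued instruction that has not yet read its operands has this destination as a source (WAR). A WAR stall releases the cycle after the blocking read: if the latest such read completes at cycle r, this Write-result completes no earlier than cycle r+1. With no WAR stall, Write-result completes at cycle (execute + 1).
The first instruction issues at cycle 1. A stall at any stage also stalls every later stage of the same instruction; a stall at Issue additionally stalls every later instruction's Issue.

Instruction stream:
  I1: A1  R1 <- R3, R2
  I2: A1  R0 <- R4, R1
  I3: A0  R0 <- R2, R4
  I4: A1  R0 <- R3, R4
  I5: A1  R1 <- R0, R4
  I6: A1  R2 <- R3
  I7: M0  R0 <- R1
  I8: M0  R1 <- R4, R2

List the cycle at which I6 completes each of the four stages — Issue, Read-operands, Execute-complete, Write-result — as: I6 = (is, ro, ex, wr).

I1: IS=1 RO=2 EX=4 WR=5
I2: IS=6 RO=7 EX=9 WR=10  [struct: A1 busy until I1 writes@5]
I3: IS=11 RO=12 EX=13 WR=14  [WAW R0: wait I2 write@10]
I4: IS=15 RO=16 EX=18 WR=19  [WAW R0: wait I3 write@14]
I5: IS=20 RO=21 EX=23 WR=24  [struct: A1 busy until I4 writes@19]
I6: IS=25 RO=26 EX=28 WR=29  [struct: A1 busy until I5 writes@24]
I7: IS=26 RO=27 EX=32 WR=33
I8: IS=34 RO=35 EX=40 WR=41  [struct: M0 busy until I7 writes@33]

I6 = (25, 26, 28, 29)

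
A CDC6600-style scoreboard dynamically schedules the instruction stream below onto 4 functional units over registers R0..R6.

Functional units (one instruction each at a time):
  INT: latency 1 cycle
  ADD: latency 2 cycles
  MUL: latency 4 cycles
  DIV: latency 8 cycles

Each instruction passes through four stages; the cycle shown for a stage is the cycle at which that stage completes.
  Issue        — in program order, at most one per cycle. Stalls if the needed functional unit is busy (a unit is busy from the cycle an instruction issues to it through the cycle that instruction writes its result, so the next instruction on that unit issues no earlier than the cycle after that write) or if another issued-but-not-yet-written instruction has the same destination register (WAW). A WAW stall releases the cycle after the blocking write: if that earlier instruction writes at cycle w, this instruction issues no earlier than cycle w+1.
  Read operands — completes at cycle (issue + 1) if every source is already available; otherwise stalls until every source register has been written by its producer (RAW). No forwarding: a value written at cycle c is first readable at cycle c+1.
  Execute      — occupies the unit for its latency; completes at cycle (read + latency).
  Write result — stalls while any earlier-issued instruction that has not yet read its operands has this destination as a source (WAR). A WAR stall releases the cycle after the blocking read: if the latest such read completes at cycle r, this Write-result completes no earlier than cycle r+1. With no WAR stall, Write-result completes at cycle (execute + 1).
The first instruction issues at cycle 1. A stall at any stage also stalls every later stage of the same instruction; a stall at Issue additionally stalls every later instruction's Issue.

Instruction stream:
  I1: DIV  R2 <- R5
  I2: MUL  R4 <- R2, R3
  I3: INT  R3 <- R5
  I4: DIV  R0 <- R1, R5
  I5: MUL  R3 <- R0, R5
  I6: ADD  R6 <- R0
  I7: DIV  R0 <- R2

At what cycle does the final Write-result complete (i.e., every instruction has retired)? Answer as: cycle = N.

cycle = 33

[I1] 1/2/10/11
[I2] 2/12/16/17  (RAW R2: wait I1 write@11)
[I3] 3/4/5/13  (WAR R3: wait I2 read@12)
[I4] 12/13/21/22  (struct: DIV busy until I1 writes@11)
[I5] 18/23/27/28  (struct: MUL busy until I2 writes@17; RAW R0: wait I4 write@22)
[I6] 19/23/25/26  (RAW R0: wait I4 write@22)
[I7] 23/24/32/33  (struct: DIV busy until I4 writes@22)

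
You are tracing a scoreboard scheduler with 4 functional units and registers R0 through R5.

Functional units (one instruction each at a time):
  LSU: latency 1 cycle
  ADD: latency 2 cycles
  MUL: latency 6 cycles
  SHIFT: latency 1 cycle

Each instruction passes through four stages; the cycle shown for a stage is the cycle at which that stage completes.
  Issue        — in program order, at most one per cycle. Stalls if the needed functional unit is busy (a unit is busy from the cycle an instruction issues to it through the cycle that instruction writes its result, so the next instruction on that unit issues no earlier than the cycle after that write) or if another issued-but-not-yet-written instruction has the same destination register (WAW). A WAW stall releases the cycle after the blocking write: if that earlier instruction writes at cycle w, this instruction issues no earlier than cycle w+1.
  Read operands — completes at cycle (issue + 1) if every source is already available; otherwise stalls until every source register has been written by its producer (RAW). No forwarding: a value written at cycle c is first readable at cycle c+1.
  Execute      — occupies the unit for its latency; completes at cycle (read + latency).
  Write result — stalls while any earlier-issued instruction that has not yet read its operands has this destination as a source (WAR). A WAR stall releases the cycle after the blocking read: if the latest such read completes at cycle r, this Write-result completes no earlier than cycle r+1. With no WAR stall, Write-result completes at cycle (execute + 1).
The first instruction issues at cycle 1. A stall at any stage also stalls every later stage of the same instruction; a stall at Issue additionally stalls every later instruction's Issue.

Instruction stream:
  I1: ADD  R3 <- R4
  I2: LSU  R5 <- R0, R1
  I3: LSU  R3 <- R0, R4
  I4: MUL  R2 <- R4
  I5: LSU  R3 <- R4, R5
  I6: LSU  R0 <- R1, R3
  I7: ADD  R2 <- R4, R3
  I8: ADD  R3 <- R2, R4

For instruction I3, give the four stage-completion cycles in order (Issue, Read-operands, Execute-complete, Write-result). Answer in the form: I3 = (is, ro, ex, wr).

  I1 | 1 | 2 | 4 | 5
  I2 | 2 | 3 | 4 | 5
  I3 | 6 | 7 | 8 | 9   struct: LSU busy until I2 writes@5
  I4 | 7 | 8 | 14 | 15
  I5 | 10 | 11 | 12 | 13   struct: LSU busy until I3 writes@9
  I6 | 14 | 15 | 16 | 17   struct: LSU busy until I5 writes@13
  I7 | 16 | 17 | 19 | 20   WAW R2: wait I4 write@15
  I8 | 21 | 22 | 24 | 25   struct: ADD busy until I7 writes@20

I3 = (6, 7, 8, 9)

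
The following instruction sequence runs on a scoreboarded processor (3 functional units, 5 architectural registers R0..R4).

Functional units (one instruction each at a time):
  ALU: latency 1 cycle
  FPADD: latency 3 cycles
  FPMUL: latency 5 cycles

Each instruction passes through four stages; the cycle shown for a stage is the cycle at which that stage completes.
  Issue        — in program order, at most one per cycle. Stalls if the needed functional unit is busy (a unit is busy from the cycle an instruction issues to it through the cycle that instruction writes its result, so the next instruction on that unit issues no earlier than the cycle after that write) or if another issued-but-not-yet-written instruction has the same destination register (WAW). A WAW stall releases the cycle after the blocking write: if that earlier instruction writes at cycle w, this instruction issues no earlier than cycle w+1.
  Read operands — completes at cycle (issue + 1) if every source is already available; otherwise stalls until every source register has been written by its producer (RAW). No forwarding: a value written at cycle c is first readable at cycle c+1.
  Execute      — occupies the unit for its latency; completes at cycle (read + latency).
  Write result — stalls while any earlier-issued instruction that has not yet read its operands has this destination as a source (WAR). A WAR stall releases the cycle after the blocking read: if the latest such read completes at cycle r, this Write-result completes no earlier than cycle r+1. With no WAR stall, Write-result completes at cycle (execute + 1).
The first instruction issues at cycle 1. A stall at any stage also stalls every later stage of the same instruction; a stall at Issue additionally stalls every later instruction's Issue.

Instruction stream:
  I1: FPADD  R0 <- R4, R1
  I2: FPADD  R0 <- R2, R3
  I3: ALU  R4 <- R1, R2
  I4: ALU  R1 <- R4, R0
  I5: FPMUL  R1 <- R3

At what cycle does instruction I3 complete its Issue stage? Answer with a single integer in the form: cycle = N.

cycle = 8

[1] I1 issues→FPADD
[2] I1 reads
[5] I1 exec-done
[6] I1 writes R0
[7] I2 issues→FPADD
[8] I2 reads · I3 issues→ALU
[9] I3 reads
[10] I3 exec-done
[11] I2 exec-done · I3 writes R4
[12] I2 writes R0 · I4 issues→ALU
[13] I4 reads
[14] I4 exec-done
[15] I4 writes R1
[16] I5 issues→FPMUL
[17] I5 reads
[22] I5 exec-done
[23] I5 writes R1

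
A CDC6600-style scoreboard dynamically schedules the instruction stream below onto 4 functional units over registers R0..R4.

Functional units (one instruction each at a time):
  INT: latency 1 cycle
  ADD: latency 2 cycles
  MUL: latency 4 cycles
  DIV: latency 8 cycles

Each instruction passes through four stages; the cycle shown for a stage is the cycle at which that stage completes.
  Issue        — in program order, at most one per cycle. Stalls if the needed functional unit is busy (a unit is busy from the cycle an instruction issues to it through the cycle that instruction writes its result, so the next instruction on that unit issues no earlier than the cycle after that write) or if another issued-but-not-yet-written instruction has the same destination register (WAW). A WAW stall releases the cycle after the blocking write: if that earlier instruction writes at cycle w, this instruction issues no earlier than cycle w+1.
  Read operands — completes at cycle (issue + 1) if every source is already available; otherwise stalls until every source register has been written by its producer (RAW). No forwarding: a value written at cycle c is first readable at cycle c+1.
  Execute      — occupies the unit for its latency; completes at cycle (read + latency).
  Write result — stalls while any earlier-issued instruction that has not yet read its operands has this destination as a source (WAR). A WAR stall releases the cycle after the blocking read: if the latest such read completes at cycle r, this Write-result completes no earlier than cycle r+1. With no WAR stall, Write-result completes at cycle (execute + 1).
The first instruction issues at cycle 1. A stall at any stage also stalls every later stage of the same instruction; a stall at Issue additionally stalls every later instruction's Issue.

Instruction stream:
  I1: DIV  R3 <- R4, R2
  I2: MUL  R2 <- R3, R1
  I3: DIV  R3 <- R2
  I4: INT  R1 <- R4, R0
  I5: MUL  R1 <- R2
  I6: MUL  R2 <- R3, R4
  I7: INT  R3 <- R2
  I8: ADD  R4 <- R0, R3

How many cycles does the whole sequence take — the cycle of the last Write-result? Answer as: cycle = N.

[I1] 1/2/10/11
[I2] 2/12/16/17  (RAW R3: wait I1 write@11)
[I3] 12/18/26/27  (struct: DIV busy until I1 writes@11; RAW R2: wait I2 write@17)
[I4] 13/14/15/16
[I5] 18/19/23/24  (struct: MUL busy until I2 writes@17)
[I6] 25/28/32/33  (struct: MUL busy until I5 writes@24; RAW R3: wait I3 write@27)
[I7] 28/34/35/36  (WAW R3: wait I3 write@27; RAW R2: wait I6 write@33)
[I8] 29/37/39/40  (RAW R3: wait I7 write@36)

cycle = 40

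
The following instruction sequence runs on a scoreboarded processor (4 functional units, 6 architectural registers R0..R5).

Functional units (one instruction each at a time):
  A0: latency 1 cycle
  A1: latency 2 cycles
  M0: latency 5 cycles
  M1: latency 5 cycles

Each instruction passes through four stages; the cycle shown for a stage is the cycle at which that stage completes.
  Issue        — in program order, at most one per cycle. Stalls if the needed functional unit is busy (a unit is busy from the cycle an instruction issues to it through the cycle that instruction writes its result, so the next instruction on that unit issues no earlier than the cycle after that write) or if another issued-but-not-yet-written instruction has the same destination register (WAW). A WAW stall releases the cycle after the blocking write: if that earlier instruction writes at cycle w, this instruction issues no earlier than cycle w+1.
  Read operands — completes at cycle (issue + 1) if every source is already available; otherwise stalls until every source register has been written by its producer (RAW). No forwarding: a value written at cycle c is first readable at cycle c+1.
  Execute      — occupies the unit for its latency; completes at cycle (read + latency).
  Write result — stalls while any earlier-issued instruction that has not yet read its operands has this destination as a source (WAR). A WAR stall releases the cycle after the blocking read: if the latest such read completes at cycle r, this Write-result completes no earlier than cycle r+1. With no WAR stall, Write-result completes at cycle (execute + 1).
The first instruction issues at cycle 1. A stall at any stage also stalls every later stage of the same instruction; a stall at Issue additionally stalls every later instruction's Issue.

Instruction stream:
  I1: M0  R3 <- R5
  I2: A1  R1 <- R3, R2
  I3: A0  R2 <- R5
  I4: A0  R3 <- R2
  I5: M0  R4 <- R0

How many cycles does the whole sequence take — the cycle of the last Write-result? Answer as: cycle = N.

cycle = 19

[1] issue I1 (M0)
[2] I1 read-ops, issue I2 (A1)
[3] issue I3 (A0)
[4] I3 read-ops
[5] I3 finished on A0
[7] I1 finished on M0
[8] I1→R3
[9] I2 read-ops
[10] I3→R2
[11] I2 finished on A1, issue I4 (A0)
[12] I2→R1, I4 read-ops, issue I5 (M0)
[13] I4 finished on A0, I5 read-ops
[14] I4→R3
[18] I5 finished on M0
[19] I5→R4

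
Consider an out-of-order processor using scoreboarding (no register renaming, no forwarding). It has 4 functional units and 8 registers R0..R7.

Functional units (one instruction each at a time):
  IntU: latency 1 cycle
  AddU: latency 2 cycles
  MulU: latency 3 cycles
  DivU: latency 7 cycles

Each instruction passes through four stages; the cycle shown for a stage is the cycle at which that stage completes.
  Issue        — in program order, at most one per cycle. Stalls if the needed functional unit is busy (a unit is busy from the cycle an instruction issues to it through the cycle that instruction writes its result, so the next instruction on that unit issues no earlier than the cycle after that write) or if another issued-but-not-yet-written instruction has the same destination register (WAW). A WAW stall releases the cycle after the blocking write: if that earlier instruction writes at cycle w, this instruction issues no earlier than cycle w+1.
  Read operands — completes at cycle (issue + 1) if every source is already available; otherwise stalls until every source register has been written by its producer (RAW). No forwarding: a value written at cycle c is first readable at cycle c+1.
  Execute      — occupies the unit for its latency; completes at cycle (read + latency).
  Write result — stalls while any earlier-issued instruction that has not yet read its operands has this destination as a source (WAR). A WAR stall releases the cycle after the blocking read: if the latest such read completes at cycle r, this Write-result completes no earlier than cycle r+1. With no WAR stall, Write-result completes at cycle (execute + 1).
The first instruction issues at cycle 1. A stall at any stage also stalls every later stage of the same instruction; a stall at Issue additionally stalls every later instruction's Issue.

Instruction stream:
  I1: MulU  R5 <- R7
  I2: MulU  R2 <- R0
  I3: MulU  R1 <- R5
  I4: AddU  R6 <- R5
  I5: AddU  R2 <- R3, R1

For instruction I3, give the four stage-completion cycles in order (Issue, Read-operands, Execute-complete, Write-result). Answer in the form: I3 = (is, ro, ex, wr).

I3 = (13, 14, 17, 18)

cycle 1: I1→MulU
cycle 2: I1 RO
cycle 5: I1 EX
cycle 6: I1 WR R5
cycle 7: I2→MulU
cycle 8: I2 RO
cycle 11: I2 EX
cycle 12: I2 WR R2
cycle 13: I3→MulU
cycle 14: I3 RO | I4→AddU
cycle 15: I4 RO
cycle 17: I3 EX | I4 EX
cycle 18: I3 WR R1 | I4 WR R6
cycle 19: I5→AddU
cycle 20: I5 RO
cycle 22: I5 EX
cycle 23: I5 WR R2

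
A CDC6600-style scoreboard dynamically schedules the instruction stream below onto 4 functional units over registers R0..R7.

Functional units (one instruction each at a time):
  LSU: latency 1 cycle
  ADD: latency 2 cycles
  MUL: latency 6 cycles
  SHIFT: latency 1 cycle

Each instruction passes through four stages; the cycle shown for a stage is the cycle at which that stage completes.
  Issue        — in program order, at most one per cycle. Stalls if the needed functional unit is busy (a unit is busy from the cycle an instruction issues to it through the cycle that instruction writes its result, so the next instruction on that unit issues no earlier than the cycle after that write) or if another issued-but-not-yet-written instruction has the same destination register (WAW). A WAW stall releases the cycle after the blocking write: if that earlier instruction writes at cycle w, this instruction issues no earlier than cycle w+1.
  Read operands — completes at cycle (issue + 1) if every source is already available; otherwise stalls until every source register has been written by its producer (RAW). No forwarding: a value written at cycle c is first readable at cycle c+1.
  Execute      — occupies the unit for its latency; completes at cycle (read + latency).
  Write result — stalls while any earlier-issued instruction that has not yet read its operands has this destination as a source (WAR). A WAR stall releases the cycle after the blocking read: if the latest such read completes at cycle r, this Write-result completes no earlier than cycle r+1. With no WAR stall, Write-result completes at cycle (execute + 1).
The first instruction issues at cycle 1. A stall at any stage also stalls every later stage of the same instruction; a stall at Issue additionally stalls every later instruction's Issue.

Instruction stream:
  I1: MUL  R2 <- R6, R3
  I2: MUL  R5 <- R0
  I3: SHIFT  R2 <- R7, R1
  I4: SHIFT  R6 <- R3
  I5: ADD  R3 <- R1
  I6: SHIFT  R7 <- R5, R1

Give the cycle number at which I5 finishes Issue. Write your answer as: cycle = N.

cycle = 16

t=1  I1 dispatched to MUL
t=2  I1 operands ready
t=8  I1 complete
t=9  R2←I1
t=10  I2 dispatched to MUL
t=11  I2 operands ready | I3 dispatched to SHIFT
t=12  I3 operands ready
t=13  I3 complete
t=14  R2←I3
t=15  I4 dispatched to SHIFT
t=16  I4 operands ready | I5 dispatched to ADD
t=17  I2 complete | I4 complete | I5 operands ready
t=18  R5←I2 | R6←I4
t=19  I5 complete | I6 dispatched to SHIFT
t=20  R3←I5 | I6 operands ready
t=21  I6 complete
t=22  R7←I6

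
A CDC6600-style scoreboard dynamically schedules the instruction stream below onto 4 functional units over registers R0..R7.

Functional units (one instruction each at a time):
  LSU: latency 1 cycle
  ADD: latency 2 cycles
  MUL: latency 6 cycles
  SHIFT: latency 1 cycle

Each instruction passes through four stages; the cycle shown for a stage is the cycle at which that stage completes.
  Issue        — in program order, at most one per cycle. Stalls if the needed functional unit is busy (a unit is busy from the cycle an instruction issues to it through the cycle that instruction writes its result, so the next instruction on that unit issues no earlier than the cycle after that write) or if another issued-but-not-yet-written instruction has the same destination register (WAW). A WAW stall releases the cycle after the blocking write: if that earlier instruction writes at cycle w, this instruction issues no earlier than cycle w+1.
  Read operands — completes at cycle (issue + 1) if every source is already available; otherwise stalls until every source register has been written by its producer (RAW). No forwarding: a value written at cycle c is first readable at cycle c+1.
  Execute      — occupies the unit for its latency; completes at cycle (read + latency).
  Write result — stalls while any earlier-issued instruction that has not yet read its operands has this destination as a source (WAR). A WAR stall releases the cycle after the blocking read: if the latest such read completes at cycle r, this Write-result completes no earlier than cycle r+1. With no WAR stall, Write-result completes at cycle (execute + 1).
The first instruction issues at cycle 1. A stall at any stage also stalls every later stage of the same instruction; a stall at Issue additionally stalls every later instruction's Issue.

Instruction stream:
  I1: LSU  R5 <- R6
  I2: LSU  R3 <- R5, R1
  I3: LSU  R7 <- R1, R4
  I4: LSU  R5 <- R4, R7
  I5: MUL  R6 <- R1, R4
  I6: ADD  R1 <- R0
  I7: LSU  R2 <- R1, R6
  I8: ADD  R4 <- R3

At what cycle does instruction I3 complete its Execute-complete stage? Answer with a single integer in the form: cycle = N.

[I1] 1/2/3/4
[I2] 5/6/7/8  (struct: LSU busy until I1 writes@4)
[I3] 9/10/11/12  (struct: LSU busy until I2 writes@8)
[I4] 13/14/15/16  (struct: LSU busy until I3 writes@12)
[I5] 14/15/21/22
[I6] 15/16/18/19
[I7] 17/23/24/25  (struct: LSU busy until I4 writes@16; RAW R6: wait I5 write@22)
[I8] 20/21/23/24  (struct: ADD busy until I6 writes@19)

cycle = 11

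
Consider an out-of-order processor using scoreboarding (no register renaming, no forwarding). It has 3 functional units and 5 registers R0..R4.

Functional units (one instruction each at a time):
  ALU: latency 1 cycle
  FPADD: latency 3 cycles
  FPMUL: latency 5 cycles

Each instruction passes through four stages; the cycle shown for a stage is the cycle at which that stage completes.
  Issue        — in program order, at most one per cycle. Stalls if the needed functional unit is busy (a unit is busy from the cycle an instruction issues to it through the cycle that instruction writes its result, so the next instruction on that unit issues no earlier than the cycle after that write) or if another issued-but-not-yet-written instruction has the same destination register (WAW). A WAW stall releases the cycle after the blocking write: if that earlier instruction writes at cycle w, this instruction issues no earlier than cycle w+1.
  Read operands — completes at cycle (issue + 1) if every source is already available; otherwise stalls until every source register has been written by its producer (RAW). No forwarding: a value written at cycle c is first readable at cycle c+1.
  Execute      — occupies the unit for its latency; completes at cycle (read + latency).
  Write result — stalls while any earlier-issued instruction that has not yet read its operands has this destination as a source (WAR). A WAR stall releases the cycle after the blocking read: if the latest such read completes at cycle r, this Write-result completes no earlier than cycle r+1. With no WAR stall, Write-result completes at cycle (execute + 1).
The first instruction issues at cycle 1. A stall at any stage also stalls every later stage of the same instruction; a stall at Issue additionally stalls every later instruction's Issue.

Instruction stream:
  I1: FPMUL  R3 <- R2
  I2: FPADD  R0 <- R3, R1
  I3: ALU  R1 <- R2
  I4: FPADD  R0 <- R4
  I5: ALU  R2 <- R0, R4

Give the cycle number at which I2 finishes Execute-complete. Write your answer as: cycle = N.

  I1 | 1 | 2 | 7 | 8
  I2 | 2 | 9 | 12 | 13   RAW R3: wait I1 write@8
  I3 | 3 | 4 | 5 | 10   WAR R1: wait I2 read@9
  I4 | 14 | 15 | 18 | 19   struct: FPADD busy until I2 writes@13
  I5 | 15 | 20 | 21 | 22   RAW R0: wait I4 write@19

cycle = 12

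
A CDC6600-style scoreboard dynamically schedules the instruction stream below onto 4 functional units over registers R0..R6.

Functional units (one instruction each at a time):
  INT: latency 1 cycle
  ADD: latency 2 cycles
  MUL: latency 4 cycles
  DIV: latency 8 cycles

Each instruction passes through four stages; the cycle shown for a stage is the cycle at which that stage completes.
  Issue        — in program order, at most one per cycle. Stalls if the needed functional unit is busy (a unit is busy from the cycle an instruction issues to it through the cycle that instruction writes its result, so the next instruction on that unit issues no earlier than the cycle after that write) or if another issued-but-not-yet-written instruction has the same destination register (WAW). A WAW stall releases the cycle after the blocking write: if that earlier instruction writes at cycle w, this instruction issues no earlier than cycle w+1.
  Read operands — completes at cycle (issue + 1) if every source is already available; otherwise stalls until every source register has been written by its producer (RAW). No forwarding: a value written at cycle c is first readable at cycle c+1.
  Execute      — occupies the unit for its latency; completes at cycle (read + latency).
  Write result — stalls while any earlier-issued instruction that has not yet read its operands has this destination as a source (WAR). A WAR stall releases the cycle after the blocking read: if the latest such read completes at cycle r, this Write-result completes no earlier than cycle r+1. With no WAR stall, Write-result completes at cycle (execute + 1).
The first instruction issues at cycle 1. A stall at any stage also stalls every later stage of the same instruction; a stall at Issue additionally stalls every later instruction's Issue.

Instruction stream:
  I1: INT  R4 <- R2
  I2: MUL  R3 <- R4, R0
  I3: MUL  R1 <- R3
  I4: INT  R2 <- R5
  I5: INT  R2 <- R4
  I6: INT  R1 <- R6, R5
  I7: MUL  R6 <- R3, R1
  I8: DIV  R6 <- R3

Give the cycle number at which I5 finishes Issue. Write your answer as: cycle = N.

cycle = 16

cycle 1: I1 dispatched to INT
cycle 2: I1 operands ready, I2 dispatched to MUL
cycle 3: I1 complete
cycle 4: R4←I1
cycle 5: I2 operands ready
cycle 9: I2 complete
cycle 10: R3←I2
cycle 11: I3 dispatched to MUL
cycle 12: I3 operands ready, I4 dispatched to INT
cycle 13: I4 operands ready
cycle 14: I4 complete
cycle 15: R2←I4
cycle 16: I3 complete, I5 dispatched to INT
cycle 17: R1←I3, I5 operands ready
cycle 18: I5 complete
cycle 19: R2←I5
cycle 20: I6 dispatched to INT
cycle 21: I6 operands ready, I7 dispatched to MUL
cycle 22: I6 complete
cycle 23: R1←I6
cycle 24: I7 operands ready
cycle 28: I7 complete
cycle 29: R6←I7
cycle 30: I8 dispatched to DIV
cycle 31: I8 operands ready
cycle 39: I8 complete
cycle 40: R6←I8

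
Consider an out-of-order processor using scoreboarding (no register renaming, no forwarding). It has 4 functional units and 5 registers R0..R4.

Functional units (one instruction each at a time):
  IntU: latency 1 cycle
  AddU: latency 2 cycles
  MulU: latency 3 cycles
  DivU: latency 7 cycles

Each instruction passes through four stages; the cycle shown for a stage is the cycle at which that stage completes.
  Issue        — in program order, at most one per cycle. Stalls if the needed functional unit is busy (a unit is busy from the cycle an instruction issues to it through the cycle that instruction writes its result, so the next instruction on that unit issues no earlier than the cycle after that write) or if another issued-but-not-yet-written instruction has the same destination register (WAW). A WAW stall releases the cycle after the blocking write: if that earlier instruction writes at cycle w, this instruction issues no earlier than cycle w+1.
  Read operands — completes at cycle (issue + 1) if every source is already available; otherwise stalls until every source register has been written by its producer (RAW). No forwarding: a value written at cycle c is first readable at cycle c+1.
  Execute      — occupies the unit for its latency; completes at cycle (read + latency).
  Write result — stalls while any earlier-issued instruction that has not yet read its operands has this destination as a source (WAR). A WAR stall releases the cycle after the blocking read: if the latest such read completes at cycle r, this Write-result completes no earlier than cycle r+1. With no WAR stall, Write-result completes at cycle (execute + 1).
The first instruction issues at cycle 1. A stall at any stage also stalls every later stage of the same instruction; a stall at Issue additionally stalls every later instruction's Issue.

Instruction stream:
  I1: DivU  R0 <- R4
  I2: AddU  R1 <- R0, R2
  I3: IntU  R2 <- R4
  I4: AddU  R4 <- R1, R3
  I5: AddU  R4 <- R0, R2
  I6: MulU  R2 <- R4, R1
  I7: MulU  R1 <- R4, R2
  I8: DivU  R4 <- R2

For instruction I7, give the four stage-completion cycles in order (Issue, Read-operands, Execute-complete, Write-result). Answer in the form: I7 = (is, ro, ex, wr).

c1: I1→DivU
c2: I1 RO, I2→AddU
c3: I3→IntU
c4: I3 RO
c5: I3 EX
c9: I1 EX
c10: I1 WR R0
c11: I2 RO
c12: I3 WR R2
c13: I2 EX
c14: I2 WR R1
c15: I4→AddU
c16: I4 RO
c18: I4 EX
c19: I4 WR R4
c20: I5→AddU
c21: I5 RO, I6→MulU
c23: I5 EX
c24: I5 WR R4
c25: I6 RO
c28: I6 EX
c29: I6 WR R2
c30: I7→MulU
c31: I7 RO, I8→DivU
c32: I8 RO
c34: I7 EX
c35: I7 WR R1
c39: I8 EX
c40: I8 WR R4

I7 = (30, 31, 34, 35)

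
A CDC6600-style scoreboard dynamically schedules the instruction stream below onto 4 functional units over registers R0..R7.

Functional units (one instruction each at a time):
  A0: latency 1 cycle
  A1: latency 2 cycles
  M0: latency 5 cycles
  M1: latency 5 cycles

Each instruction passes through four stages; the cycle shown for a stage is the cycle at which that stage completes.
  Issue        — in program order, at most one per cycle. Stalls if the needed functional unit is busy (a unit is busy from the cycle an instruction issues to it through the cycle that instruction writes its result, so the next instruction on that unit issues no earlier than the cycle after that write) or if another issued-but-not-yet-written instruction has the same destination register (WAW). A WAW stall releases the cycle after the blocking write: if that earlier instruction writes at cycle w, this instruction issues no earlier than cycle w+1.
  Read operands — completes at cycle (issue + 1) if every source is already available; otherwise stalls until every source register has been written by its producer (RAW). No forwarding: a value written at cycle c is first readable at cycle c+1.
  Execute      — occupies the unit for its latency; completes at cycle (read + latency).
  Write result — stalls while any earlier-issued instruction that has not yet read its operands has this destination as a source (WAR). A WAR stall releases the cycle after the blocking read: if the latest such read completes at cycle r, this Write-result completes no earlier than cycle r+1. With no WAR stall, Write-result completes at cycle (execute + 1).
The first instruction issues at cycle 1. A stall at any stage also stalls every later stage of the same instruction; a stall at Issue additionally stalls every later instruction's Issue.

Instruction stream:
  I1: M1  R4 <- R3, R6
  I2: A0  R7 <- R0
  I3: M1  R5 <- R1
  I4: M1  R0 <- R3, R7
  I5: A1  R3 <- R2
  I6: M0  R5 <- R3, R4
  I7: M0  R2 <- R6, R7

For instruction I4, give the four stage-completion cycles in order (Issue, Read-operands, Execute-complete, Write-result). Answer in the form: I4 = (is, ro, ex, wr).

[1] I1→M1
[2] I1 RO · I2→A0
[3] I2 RO
[4] I2 EX
[5] I2 WR R7
[7] I1 EX
[8] I1 WR R4
[9] I3→M1
[10] I3 RO
[15] I3 EX
[16] I3 WR R5
[17] I4→M1
[18] I4 RO · I5→A1
[19] I5 RO · I6→M0
[21] I5 EX
[22] I5 WR R3
[23] I4 EX · I6 RO
[24] I4 WR R0
[28] I6 EX
[29] I6 WR R5
[30] I7→M0
[31] I7 RO
[36] I7 EX
[37] I7 WR R2

I4 = (17, 18, 23, 24)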